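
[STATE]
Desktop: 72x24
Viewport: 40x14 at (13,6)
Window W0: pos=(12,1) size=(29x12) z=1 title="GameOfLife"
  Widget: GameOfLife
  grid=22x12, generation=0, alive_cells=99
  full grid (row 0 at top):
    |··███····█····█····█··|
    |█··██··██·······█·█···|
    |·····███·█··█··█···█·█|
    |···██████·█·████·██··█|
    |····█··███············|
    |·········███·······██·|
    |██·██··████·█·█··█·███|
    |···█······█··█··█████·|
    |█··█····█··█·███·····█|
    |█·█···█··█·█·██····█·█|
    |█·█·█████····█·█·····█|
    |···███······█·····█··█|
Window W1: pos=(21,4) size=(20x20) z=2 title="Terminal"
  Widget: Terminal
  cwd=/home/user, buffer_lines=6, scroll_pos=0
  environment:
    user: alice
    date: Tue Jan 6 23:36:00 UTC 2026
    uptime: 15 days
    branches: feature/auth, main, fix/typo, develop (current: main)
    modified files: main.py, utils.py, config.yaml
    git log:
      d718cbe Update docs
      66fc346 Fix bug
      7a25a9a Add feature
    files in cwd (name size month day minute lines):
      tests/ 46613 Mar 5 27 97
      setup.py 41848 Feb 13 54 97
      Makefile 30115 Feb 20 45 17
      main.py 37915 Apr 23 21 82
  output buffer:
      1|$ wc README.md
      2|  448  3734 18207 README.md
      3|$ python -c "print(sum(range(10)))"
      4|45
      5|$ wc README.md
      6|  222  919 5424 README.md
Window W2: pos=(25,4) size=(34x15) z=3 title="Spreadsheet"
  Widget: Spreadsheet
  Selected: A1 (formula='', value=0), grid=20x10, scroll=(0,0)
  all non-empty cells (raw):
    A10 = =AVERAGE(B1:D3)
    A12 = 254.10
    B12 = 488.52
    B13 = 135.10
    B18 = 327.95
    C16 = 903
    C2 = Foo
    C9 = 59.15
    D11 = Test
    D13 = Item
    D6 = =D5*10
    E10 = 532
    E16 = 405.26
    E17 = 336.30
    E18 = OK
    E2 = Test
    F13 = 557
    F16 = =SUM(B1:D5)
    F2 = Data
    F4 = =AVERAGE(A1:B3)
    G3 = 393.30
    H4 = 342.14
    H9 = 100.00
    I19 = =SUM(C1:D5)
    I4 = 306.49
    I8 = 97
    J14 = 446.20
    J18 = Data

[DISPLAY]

···█████┠───┠───────────────────────────
····█··█┃$ w┃A1:                        
········┃  4┃       A       B       C   
██·██··█┃$ p┃---------------------------
···█····┃45 ┃  1      [0]       0       
█··█····┃$ w┃  2        0       0Foo    
━━━━━━━━┃  2┃  3        0       0       
        ┃$ █┃  4        0       0       
        ┃   ┃  5        0       0       
        ┃   ┃  6        0       0       
        ┃   ┃  7        0       0       
        ┃   ┃  8        0       0       
        ┃   ┗━━━━━━━━━━━━━━━━━━━━━━━━━━━
        ┃                  ┃            


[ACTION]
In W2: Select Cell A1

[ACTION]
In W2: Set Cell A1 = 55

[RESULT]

···█████┠───┠───────────────────────────
····█··█┃$ w┃A1: 55                     
········┃  4┃       A       B       C   
██·██··█┃$ p┃---------------------------
···█····┃45 ┃  1     [55]       0       
█··█····┃$ w┃  2        0       0Foo    
━━━━━━━━┃  2┃  3        0       0       
        ┃$ █┃  4        0       0       
        ┃   ┃  5        0       0       
        ┃   ┃  6        0       0       
        ┃   ┃  7        0       0       
        ┃   ┃  8        0       0       
        ┃   ┗━━━━━━━━━━━━━━━━━━━━━━━━━━━
        ┃                  ┃            


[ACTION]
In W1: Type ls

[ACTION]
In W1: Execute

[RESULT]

···█████┠───┠───────────────────────────
····█··█┃$ w┃A1: 55                     
········┃  4┃       A       B       C   
██·██··█┃$ p┃---------------------------
···█····┃45 ┃  1     [55]       0       
█··█····┃$ w┃  2        0       0Foo    
━━━━━━━━┃  2┃  3        0       0       
        ┃$ l┃  4        0       0       
        ┃tes┃  5        0       0       
        ┃$ █┃  6        0       0       
        ┃   ┃  7        0       0       
        ┃   ┃  8        0       0       
        ┃   ┗━━━━━━━━━━━━━━━━━━━━━━━━━━━
        ┃                  ┃            


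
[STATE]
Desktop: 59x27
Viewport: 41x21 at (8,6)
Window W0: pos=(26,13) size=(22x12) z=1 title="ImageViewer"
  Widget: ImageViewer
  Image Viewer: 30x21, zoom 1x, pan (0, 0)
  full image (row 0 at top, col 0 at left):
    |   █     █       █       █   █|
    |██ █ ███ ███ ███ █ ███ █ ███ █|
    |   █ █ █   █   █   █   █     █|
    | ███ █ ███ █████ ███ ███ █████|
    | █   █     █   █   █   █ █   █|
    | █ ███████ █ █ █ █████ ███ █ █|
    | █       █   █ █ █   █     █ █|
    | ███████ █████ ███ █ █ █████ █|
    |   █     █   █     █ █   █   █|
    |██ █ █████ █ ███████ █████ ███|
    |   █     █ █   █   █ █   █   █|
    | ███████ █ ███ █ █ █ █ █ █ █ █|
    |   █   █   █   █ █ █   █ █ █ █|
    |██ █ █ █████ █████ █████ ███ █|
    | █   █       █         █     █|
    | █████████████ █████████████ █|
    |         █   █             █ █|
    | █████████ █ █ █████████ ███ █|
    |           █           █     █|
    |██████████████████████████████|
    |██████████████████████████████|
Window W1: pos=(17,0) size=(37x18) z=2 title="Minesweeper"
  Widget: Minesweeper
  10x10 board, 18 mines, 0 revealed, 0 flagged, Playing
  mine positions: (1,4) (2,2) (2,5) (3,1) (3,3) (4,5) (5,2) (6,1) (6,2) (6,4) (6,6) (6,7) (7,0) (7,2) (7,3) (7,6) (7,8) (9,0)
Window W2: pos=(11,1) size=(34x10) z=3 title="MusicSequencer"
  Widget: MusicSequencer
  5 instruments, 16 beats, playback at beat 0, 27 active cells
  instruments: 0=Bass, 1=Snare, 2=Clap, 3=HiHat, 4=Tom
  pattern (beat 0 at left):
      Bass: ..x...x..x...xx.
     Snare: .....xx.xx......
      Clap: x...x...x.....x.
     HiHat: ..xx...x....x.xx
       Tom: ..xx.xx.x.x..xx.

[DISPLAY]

   ┃ Snare·····██·██······          ┃    
   ┃  Clap█···█···█·····█·          ┃    
   ┃ HiHat··██···█····█·██          ┃    
   ┃   Tom··██·██·█·█··██·          ┃    
   ┗━━━━━━━━━━━━━━━━━━━━━━━━━━━━━━━━┛    
         ┃■■■■■■■■■■                     
         ┃■■■■■■■■■■                     
         ┃                               
         ┃                               
         ┃                               
         ┃                               
         ┗━━━━━━━━━━━━━━━━━━━━━━━━━━━━━━━
                  ┃   █ █ █   █   █   █┃ 
                  ┃ ███ █ ███ █████ ███┃ 
                  ┃ █   █     █   █   █┃ 
                  ┃ █ ███████ █ █ █ ███┃ 
                  ┃ █       █   █ █ █  ┃ 
                  ┃ ███████ █████ ███ █┃ 
                  ┗━━━━━━━━━━━━━━━━━━━━┛ 
                                         
                                         


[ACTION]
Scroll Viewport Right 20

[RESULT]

·····██·██······          ┃        ┃     
█···█···█·····█·          ┃        ┃     
··██···█····█·██          ┃        ┃     
··██·██·█·█··██·          ┃        ┃     
━━━━━━━━━━━━━━━━━━━━━━━━━━┛        ┃     
■■■■■■■■■■                         ┃     
■■■■■■■■■■                         ┃     
                                   ┃     
                                   ┃     
                                   ┃     
                                   ┃     
━━━━━━━━━━━━━━━━━━━━━━━━━━━━━━━━━━━┛     
        ┃   █ █ █   █   █   █┃           
        ┃ ███ █ ███ █████ ███┃           
        ┃ █   █     █   █   █┃           
        ┃ █ ███████ █ █ █ ███┃           
        ┃ █       █   █ █ █  ┃           
        ┃ ███████ █████ ███ █┃           
        ┗━━━━━━━━━━━━━━━━━━━━┛           
                                         
                                         


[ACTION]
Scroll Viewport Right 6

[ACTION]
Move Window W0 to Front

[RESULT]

·····██·██······          ┃        ┃     
█···█···█·····█·          ┃        ┃     
··██···█····█·██          ┃        ┃     
··██·██·█·█··██·          ┃        ┃     
━━━━━━━━━━━━━━━━━━━━━━━━━━┛        ┃     
■■■■■■■■■■                         ┃     
■■■■■■■■■■                         ┃     
        ┏━━━━━━━━━━━━━━━━━━━━┓     ┃     
        ┃ ImageViewer        ┃     ┃     
        ┠────────────────────┨     ┃     
        ┃   █     █       █  ┃     ┃     
━━━━━━━━┃██ █ ███ ███ ███ █ █┃━━━━━┛     
        ┃   █ █ █   █   █   █┃           
        ┃ ███ █ ███ █████ ███┃           
        ┃ █   █     █   █   █┃           
        ┃ █ ███████ █ █ █ ███┃           
        ┃ █       █   █ █ █  ┃           
        ┃ ███████ █████ ███ █┃           
        ┗━━━━━━━━━━━━━━━━━━━━┛           
                                         
                                         


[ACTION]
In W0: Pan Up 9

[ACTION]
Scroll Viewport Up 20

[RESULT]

━━━━━━━━━━━━━━━━━━━━━━━━━━━━━━━━━━━┓     
━━━━━━━━━━━━━━━━━━━━━━━━━━┓        ┃     
Sequencer                 ┃────────┨     
──────────────────────────┨        ┃     
▼123456789012345          ┃        ┃     
··█···█··█···██·          ┃        ┃     
·····██·██······          ┃        ┃     
█···█···█·····█·          ┃        ┃     
··██···█····█·██          ┃        ┃     
··██·██·█·█··██·          ┃        ┃     
━━━━━━━━━━━━━━━━━━━━━━━━━━┛        ┃     
■■■■■■■■■■                         ┃     
■■■■■■■■■■                         ┃     
        ┏━━━━━━━━━━━━━━━━━━━━┓     ┃     
        ┃ ImageViewer        ┃     ┃     
        ┠────────────────────┨     ┃     
        ┃   █     █       █  ┃     ┃     
━━━━━━━━┃██ █ ███ ███ ███ █ █┃━━━━━┛     
        ┃   █ █ █   █   █   █┃           
        ┃ ███ █ ███ █████ ███┃           
        ┃ █   █     █   █   █┃           


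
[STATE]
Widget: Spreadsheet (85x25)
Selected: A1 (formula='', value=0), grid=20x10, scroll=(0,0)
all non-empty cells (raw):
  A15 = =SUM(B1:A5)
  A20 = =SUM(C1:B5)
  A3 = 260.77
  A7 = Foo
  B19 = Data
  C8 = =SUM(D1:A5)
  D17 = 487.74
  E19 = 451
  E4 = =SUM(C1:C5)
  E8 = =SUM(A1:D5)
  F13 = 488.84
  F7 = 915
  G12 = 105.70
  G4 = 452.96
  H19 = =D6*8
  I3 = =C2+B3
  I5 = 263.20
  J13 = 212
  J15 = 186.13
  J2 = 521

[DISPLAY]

A1:                                                                                  
       A       B       C       D       E       F       G       H       I       J     
-------------------------------------------------------------------------------------
  1      [0]       0       0       0       0       0       0       0       0       0 
  2        0       0       0       0       0       0       0       0       0     521 
  3   260.77       0       0       0       0       0       0       0       0       0 
  4        0       0       0       0       0       0  452.96       0       0       0 
  5        0       0       0       0       0       0       0       0  263.20       0 
  6        0       0       0       0       0       0       0       0       0       0 
  7 Foo            0       0       0       0     915       0       0       0       0 
  8        0       0  260.77       0  260.77       0       0       0       0       0 
  9        0       0       0       0       0       0       0       0       0       0 
 10        0       0       0       0       0       0       0       0       0       0 
 11        0       0       0       0       0       0       0       0       0       0 
 12        0       0       0       0       0       0  105.70       0       0       0 
 13        0       0       0       0       0  488.84       0       0       0     212 
 14        0       0       0       0       0       0       0       0       0       0 
 15   260.77       0       0       0       0       0       0       0       0  186.13 
 16        0       0       0       0       0       0       0       0       0       0 
 17        0       0       0  487.74       0       0       0       0       0       0 
 18        0       0       0       0       0       0       0       0       0       0 
 19        0Data           0       0     451       0       0       0       0       0 
 20        0       0       0       0       0       0       0       0       0       0 
                                                                                     
                                                                                     


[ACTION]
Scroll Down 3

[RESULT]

A1:                                                                                  
       A       B       C       D       E       F       G       H       I       J     
-------------------------------------------------------------------------------------
  4        0       0       0       0       0       0  452.96       0       0       0 
  5        0       0       0       0       0       0       0       0  263.20       0 
  6        0       0       0       0       0       0       0       0       0       0 
  7 Foo            0       0       0       0     915       0       0       0       0 
  8        0       0  260.77       0  260.77       0       0       0       0       0 
  9        0       0       0       0       0       0       0       0       0       0 
 10        0       0       0       0       0       0       0       0       0       0 
 11        0       0       0       0       0       0       0       0       0       0 
 12        0       0       0       0       0       0  105.70       0       0       0 
 13        0       0       0       0       0  488.84       0       0       0     212 
 14        0       0       0       0       0       0       0       0       0       0 
 15   260.77       0       0       0       0       0       0       0       0  186.13 
 16        0       0       0       0       0       0       0       0       0       0 
 17        0       0       0  487.74       0       0       0       0       0       0 
 18        0       0       0       0       0       0       0       0       0       0 
 19        0Data           0       0     451       0       0       0       0       0 
 20        0       0       0       0       0       0       0       0       0       0 
                                                                                     
                                                                                     
                                                                                     
                                                                                     
                                                                                     


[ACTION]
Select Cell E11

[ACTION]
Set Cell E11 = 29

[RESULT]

E11: 29                                                                              
       A       B       C       D       E       F       G       H       I       J     
-------------------------------------------------------------------------------------
  4        0       0       0       0       0       0  452.96       0       0       0 
  5        0       0       0       0       0       0       0       0  263.20       0 
  6        0       0       0       0       0       0       0       0       0       0 
  7 Foo            0       0       0       0     915       0       0       0       0 
  8        0       0  260.77       0  260.77       0       0       0       0       0 
  9        0       0       0       0       0       0       0       0       0       0 
 10        0       0       0       0       0       0       0       0       0       0 
 11        0       0       0       0    [29]       0       0       0       0       0 
 12        0       0       0       0       0       0  105.70       0       0       0 
 13        0       0       0       0       0  488.84       0       0       0     212 
 14        0       0       0       0       0       0       0       0       0       0 
 15   260.77       0       0       0       0       0       0       0       0  186.13 
 16        0       0       0       0       0       0       0       0       0       0 
 17        0       0       0  487.74       0       0       0       0       0       0 
 18        0       0       0       0       0       0       0       0       0       0 
 19        0Data           0       0     451       0       0       0       0       0 
 20        0       0       0       0       0       0       0       0       0       0 
                                                                                     
                                                                                     
                                                                                     
                                                                                     
                                                                                     


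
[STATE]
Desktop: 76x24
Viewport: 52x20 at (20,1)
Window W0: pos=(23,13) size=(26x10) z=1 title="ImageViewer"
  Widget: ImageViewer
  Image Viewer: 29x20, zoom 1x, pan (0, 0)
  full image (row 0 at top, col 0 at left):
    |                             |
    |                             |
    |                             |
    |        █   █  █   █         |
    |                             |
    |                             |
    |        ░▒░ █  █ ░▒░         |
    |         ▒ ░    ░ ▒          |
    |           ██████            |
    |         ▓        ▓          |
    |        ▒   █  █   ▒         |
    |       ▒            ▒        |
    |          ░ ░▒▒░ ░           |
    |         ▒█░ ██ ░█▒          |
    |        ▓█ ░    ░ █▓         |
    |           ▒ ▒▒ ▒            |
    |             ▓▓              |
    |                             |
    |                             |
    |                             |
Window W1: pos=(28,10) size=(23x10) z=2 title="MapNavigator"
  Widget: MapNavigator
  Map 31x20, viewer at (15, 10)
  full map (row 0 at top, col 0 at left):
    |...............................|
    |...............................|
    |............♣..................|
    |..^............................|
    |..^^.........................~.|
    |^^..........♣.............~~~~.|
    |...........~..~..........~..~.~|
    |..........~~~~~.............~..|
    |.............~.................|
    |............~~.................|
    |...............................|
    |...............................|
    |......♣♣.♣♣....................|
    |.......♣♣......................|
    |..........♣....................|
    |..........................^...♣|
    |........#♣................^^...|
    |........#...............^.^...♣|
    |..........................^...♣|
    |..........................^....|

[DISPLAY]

                                                    
                                                    
                                                    
                                                    
                                                    
                                                    
                                                    
                                                    
                                                    
        ┏━━━━━━━━━━━━━━━━━━━━━┓                     
        ┃ MapNavigator        ┃                     
        ┠─────────────────────┨                     
   ┏━━━━┃.....~~~~~...........┃                     
   ┃ Ima┃........~............┃                     
   ┠────┃.......~~............┃                     
   ┃    ┃..........@..........┃                     
   ┃    ┃.....................┃                     
   ┃    ┃.♣♣.♣♣...............┃                     
   ┃    ┗━━━━━━━━━━━━━━━━━━━━━┛                     
   ┃                        ┃                       


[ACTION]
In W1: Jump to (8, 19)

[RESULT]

                                                    
                                                    
                                                    
                                                    
                                                    
                                                    
                                                    
                                                    
                                                    
        ┏━━━━━━━━━━━━━━━━━━━━━┓                     
        ┃ MapNavigator        ┃                     
        ┠─────────────────────┨                     
   ┏━━━━┃  ........#♣.........┃                     
   ┃ Ima┃  ........#..........┃                     
   ┠────┃  ...................┃                     
   ┃    ┃  ........@..........┃                     
   ┃    ┃                     ┃                     
   ┃    ┃                     ┃                     
   ┃    ┗━━━━━━━━━━━━━━━━━━━━━┛                     
   ┃                        ┃                       


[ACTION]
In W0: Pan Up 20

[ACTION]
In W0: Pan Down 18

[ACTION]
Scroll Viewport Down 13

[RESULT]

                                                    
                                                    
                                                    
                                                    
                                                    
                                                    
        ┏━━━━━━━━━━━━━━━━━━━━━┓                     
        ┃ MapNavigator        ┃                     
        ┠─────────────────────┨                     
   ┏━━━━┃  ........#♣.........┃                     
   ┃ Ima┃  ........#..........┃                     
   ┠────┃  ...................┃                     
   ┃    ┃  ........@..........┃                     
   ┃    ┃                     ┃                     
   ┃    ┃                     ┃                     
   ┃    ┗━━━━━━━━━━━━━━━━━━━━━┛                     
   ┃                        ┃                       
   ┃                        ┃                       
   ┗━━━━━━━━━━━━━━━━━━━━━━━━┛                       
                                                    


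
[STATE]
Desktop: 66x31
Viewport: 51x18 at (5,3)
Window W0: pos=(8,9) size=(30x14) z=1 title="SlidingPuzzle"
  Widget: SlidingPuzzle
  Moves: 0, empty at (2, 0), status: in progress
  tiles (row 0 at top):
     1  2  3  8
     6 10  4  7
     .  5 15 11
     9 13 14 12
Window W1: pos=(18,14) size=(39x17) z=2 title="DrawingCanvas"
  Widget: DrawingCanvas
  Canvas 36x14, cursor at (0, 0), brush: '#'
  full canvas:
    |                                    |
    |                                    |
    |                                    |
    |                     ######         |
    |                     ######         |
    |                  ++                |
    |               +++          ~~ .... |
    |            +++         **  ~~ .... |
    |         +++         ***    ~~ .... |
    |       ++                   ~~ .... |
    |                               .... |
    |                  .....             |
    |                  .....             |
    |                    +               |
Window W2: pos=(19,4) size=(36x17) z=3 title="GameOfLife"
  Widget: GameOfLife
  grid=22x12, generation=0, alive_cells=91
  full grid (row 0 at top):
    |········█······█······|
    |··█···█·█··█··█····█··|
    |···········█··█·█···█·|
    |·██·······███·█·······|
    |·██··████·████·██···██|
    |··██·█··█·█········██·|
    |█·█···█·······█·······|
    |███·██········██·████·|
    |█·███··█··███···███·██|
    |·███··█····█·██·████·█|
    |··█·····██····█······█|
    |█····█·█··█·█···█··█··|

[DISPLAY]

                                                   
              ┏━━━━━━━━━━━━━━━━━━━━━━━━━━━━━━━━━━┓ 
              ┃ GameOfLife                       ┃ 
              ┠──────────────────────────────────┨ 
              ┃Gen: 0                            ┃ 
              ┃········█······█······            ┃ 
   ┏━━━━━━━━━━┃··█···█·█··█··█····█··            ┃ 
   ┃ SlidingPu┃···········█··█·█···█·            ┃ 
   ┠──────────┃·██·······███·█·······            ┃ 
   ┃┌────┬────┃·██··████·████·██···██            ┃ 
   ┃│  1 │  2 ┃··██·█··█·█········██·            ┃ 
   ┃├────┼───┏┃█·█···█·······█·······            ┃━
   ┃│  6 │ 10┃┃███·██········██·████·            ┃ 
   ┃├────┼───┠┃█·███··█··███···███·██            ┃─
   ┃│    │  5┃┃·███··█····█·██·████·█            ┃ 
   ┃├────┼───┃┃··█·····██····█······█            ┃ 
   ┃│  9 │ 13┃┃█····█·█··█·█···█··█··            ┃ 
   ┃└────┴───┃┗━━━━━━━━━━━━━━━━━━━━━━━━━━━━━━━━━━┛ 


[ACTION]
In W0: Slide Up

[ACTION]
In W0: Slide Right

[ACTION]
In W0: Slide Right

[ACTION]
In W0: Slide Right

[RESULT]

                                                   
              ┏━━━━━━━━━━━━━━━━━━━━━━━━━━━━━━━━━━┓ 
              ┃ GameOfLife                       ┃ 
              ┠──────────────────────────────────┨ 
              ┃Gen: 0                            ┃ 
              ┃········█······█······            ┃ 
   ┏━━━━━━━━━━┃··█···█·█··█··█····█··            ┃ 
   ┃ SlidingPu┃···········█··█·█···█·            ┃ 
   ┠──────────┃·██·······███·█·······            ┃ 
   ┃┌────┬────┃·██··████·████·██···██            ┃ 
   ┃│  1 │  2 ┃··██·█··█·█········██·            ┃ 
   ┃├────┼───┏┃█·█···█·······█·······            ┃━
   ┃│  6 │ 10┃┃███·██········██·████·            ┃ 
   ┃├────┼───┠┃█·███··█··███···███·██            ┃─
   ┃│  9 │  5┃┃·███··█····█·██·████·█            ┃ 
   ┃├────┼───┃┃··█·····██····█······█            ┃ 
   ┃│    │ 13┃┃█····█·█··█·█···█··█··            ┃ 
   ┃└────┴───┃┗━━━━━━━━━━━━━━━━━━━━━━━━━━━━━━━━━━┛ 


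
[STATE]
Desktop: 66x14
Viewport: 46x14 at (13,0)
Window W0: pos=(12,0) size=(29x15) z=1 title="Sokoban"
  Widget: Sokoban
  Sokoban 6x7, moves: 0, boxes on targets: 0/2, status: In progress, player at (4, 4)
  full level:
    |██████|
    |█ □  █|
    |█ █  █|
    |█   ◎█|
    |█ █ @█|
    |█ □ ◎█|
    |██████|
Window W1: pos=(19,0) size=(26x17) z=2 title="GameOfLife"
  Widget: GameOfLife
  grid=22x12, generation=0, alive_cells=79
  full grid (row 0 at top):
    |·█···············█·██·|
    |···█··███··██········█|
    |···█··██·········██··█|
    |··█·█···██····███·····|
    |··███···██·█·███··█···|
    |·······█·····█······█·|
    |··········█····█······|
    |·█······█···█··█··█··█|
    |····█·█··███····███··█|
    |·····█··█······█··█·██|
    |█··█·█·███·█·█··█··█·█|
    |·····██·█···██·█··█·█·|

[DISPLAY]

━━━━━━┏━━━━━━━━━━━━━━━━━━━━━━━━┓              
 Sokob┃ GameOfLife             ┃              
──────┠────────────────────────┨              
██████┃Gen: 0                  ┃              
█ □  █┃·█···············█·██·  ┃              
█ █  █┃···█··███··██········█  ┃              
█   ◎█┃···█··██·········██··█  ┃              
█ █ @█┃··█·█···██····███·····  ┃              
█ □ ◎█┃··███···██·█·███··█···  ┃              
██████┃·······█·····█······█·  ┃              
Moves:┃··········█····█······  ┃              
      ┃·█······█···█··█··█··█  ┃              
      ┃····█·█··███····███··█  ┃              
      ┃·····█··█······█··█·██  ┃              


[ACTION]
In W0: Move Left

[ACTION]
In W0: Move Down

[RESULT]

━━━━━━┏━━━━━━━━━━━━━━━━━━━━━━━━┓              
 Sokob┃ GameOfLife             ┃              
──────┠────────────────────────┨              
██████┃Gen: 0                  ┃              
█ □  █┃·█···············█·██·  ┃              
█ █  █┃···█··███··██········█  ┃              
█   ◎█┃···█··██·········██··█  ┃              
█ █  █┃··█·█···██····███·····  ┃              
█ □@◎█┃··███···██·█·███··█···  ┃              
██████┃·······█·····█······█·  ┃              
Moves:┃··········█····█······  ┃              
      ┃·█······█···█··█··█··█  ┃              
      ┃····█·█··███····███··█  ┃              
      ┃·····█··█······█··█·██  ┃              


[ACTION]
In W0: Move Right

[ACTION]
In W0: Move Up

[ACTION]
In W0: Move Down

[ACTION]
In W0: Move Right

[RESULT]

━━━━━━┏━━━━━━━━━━━━━━━━━━━━━━━━┓              
 Sokob┃ GameOfLife             ┃              
──────┠────────────────────────┨              
██████┃Gen: 0                  ┃              
█ □  █┃·█···············█·██·  ┃              
█ █  █┃···█··███··██········█  ┃              
█   ◎█┃···█··██·········██··█  ┃              
█ █  █┃··█·█···██····███·····  ┃              
█ □ +█┃··███···██·█·███··█···  ┃              
██████┃·······█·····█······█·  ┃              
Moves:┃··········█····█······  ┃              
      ┃·█······█···█··█··█··█  ┃              
      ┃····█·█··███····███··█  ┃              
      ┃·····█··█······█··█·██  ┃              


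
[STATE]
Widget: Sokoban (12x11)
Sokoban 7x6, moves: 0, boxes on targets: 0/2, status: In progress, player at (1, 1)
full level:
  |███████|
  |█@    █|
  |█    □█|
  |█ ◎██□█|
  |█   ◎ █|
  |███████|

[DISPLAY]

███████     
█@    █     
█    □█     
█ ◎██□█     
█   ◎ █     
███████     
Moves: 0  0/
            
            
            
            


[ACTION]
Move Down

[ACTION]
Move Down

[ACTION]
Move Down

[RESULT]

███████     
█     █     
█    □█     
█ ◎██□█     
█@  ◎ █     
███████     
Moves: 3  0/
            
            
            
            


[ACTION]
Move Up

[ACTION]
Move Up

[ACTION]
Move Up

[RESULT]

███████     
█@    █     
█    □█     
█ ◎██□█     
█   ◎ █     
███████     
Moves: 6  0/
            
            
            
            


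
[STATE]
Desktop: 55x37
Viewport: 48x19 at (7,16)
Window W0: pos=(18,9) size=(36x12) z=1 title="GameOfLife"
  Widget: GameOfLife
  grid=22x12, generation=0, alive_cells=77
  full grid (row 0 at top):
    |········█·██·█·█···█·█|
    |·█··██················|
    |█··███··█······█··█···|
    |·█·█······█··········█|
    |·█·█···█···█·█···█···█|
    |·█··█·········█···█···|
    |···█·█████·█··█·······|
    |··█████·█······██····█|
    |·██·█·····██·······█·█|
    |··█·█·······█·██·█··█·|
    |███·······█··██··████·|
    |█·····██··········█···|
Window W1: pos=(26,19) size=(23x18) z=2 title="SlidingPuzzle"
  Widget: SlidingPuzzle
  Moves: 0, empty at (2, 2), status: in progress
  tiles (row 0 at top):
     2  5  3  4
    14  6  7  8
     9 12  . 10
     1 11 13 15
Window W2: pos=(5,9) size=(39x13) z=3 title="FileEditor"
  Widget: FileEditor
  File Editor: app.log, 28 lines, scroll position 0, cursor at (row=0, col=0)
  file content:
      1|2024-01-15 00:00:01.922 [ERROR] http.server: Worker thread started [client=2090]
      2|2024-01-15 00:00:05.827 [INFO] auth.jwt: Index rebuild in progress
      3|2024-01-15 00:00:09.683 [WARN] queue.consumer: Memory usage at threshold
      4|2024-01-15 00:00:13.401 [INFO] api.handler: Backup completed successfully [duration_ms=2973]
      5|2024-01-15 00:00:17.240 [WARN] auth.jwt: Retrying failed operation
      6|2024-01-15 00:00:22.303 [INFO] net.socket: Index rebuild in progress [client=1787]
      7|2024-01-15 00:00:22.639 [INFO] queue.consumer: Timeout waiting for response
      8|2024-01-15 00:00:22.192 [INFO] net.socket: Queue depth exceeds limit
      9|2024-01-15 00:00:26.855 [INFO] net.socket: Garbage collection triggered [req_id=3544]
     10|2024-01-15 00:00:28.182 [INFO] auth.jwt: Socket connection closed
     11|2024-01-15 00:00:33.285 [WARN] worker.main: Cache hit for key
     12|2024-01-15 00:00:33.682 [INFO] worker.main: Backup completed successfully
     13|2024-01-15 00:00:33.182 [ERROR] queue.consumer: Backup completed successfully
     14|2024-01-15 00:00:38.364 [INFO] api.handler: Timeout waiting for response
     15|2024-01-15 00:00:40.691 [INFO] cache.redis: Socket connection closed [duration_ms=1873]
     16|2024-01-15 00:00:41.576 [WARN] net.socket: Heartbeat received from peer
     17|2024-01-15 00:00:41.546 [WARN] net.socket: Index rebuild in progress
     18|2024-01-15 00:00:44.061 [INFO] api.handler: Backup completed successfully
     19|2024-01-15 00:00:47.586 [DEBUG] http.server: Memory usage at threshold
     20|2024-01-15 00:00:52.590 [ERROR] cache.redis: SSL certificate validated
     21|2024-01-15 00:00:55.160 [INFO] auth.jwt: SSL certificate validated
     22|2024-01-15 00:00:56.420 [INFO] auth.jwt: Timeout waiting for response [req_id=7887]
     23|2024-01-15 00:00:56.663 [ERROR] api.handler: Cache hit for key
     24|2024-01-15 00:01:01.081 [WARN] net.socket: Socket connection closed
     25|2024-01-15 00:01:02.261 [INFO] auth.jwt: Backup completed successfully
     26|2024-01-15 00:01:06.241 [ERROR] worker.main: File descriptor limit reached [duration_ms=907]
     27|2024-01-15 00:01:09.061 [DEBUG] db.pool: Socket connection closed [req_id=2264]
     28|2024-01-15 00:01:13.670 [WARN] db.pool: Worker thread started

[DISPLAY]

024-01-15 00:00:17.240 [WARN] auth.░┃         ┃ 
024-01-15 00:00:22.303 [INFO] net.s░┃         ┃ 
024-01-15 00:00:22.639 [INFO] queue░┃         ┃ 
024-01-15 00:00:22.192 [INFO] net.s░┃━━━━┓    ┃ 
024-01-15 00:00:26.855 [INFO] net.s▼┃    ┃━━━━┛ 
━━━━━━━━━━━━━━━━━━━━━━━━━━━━━━━━━━━━┛────┨      
                   ┃┌────┬────┬────┬────┐┃      
                   ┃│  2 │  5 │  3 │  4 │┃      
                   ┃├────┼────┼────┼────┤┃      
                   ┃│ 14 │  6 │  7 │  8 │┃      
                   ┃├────┼────┼────┼────┤┃      
                   ┃│  9 │ 12 │    │ 10 │┃      
                   ┃├────┼────┼────┼────┤┃      
                   ┃│  1 │ 11 │ 13 │ 15 │┃      
                   ┃└────┴────┴────┴────┘┃      
                   ┃Moves: 0             ┃      
                   ┃                     ┃      
                   ┃                     ┃      
                   ┃                     ┃      


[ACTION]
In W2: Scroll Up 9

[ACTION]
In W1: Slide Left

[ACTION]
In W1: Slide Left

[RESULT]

024-01-15 00:00:17.240 [WARN] auth.░┃         ┃ 
024-01-15 00:00:22.303 [INFO] net.s░┃         ┃ 
024-01-15 00:00:22.639 [INFO] queue░┃         ┃ 
024-01-15 00:00:22.192 [INFO] net.s░┃━━━━┓    ┃ 
024-01-15 00:00:26.855 [INFO] net.s▼┃    ┃━━━━┛ 
━━━━━━━━━━━━━━━━━━━━━━━━━━━━━━━━━━━━┛────┨      
                   ┃┌────┬────┬────┬────┐┃      
                   ┃│  2 │  5 │  3 │  4 │┃      
                   ┃├────┼────┼────┼────┤┃      
                   ┃│ 14 │  6 │  7 │  8 │┃      
                   ┃├────┼────┼────┼────┤┃      
                   ┃│  9 │ 12 │ 10 │    │┃      
                   ┃├────┼────┼────┼────┤┃      
                   ┃│  1 │ 11 │ 13 │ 15 │┃      
                   ┃└────┴────┴────┴────┘┃      
                   ┃Moves: 1             ┃      
                   ┃                     ┃      
                   ┃                     ┃      
                   ┃                     ┃      


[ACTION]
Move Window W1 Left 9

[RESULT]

024-01-15 00:00:17.240 [WARN] auth.░┃         ┃ 
024-01-15 00:00:22.303 [INFO] net.s░┃         ┃ 
024-01-15 00:00:22.639 [INFO] queue░┃         ┃ 
024-01-15 00:00:22.192 [INFO] net.s░┃         ┃ 
024-01-15 00:00:26.855 [INFO] net.s▼┃━━━━━━━━━┛ 
━━━━━━━━━━━━━━━━━━━━━━━━━━━━━━━━━━━━┛           
          ┃┌────┬────┬────┬────┐┃               
          ┃│  2 │  5 │  3 │  4 │┃               
          ┃├────┼────┼────┼────┤┃               
          ┃│ 14 │  6 │  7 │  8 │┃               
          ┃├────┼────┼────┼────┤┃               
          ┃│  9 │ 12 │ 10 │    │┃               
          ┃├────┼────┼────┼────┤┃               
          ┃│  1 │ 11 │ 13 │ 15 │┃               
          ┃└────┴────┴────┴────┘┃               
          ┃Moves: 1             ┃               
          ┃                     ┃               
          ┃                     ┃               
          ┃                     ┃               
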